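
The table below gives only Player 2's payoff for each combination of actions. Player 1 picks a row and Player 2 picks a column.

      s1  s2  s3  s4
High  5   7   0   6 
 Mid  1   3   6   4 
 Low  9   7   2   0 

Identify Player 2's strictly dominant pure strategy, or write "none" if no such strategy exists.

s1 fails to dominate s2 at High (5<7).
s2 fails to dominate s1 at Low (7<9).
s3 fails to dominate s1 at High (0<5).
s4 fails to dominate s1 at Low (0<9).
No single strategy dominates all the others.

none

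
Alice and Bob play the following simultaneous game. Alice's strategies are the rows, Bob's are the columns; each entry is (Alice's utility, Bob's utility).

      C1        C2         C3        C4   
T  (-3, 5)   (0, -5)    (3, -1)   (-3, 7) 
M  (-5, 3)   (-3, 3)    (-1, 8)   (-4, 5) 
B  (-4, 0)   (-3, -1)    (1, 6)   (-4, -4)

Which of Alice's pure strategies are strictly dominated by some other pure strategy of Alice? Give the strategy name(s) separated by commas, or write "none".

M, B

Nothing dominates T: M at C1 (-3>-5); B at C1 (-3>-4).
M: dominated, since T does at least as well everywhere (C1: -3>-5, C2: 0>-3, C3: 3>-1, C4: -3>-4).
B: dominated, since T does at least as well everywhere (C1: -3>-4, C2: 0>-3, C3: 3>1, C4: -3>-4).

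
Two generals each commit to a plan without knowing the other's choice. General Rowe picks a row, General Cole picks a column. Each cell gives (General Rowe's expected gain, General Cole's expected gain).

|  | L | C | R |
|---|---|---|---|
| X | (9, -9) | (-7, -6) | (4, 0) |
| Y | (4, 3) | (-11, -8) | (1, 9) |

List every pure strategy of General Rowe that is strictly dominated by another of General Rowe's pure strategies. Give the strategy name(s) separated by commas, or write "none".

Nothing dominates X: Y at L (9>4).
Y is strictly dominated by X (L: 9>4, C: -7>-11, R: 4>1).

Y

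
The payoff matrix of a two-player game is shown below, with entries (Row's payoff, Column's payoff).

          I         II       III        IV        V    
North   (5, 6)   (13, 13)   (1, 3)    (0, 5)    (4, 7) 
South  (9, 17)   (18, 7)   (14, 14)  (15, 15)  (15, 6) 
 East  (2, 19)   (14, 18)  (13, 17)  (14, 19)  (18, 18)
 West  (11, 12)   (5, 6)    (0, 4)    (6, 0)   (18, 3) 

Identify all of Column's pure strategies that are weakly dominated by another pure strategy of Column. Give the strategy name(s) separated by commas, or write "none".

I: no other strategy beats it everywhere (II at South (17>7); III at North (6>3); IV at North (6>5); V at South (17>6)).
II is not dominated — it holds its own against I at North (13>6); III at North (13>3); IV at North (13>5); V at North (13>7).
III is weakly dominated by I (North: 6>3, South: 17>14, East: 19>17, West: 12>4).
IV is weakly dominated by I (North: 6>5, South: 17>15, East: 19=19, West: 12>0).
V is weakly dominated by II (North: 13>7, South: 7>6, East: 18=18, West: 6>3).

III, IV, V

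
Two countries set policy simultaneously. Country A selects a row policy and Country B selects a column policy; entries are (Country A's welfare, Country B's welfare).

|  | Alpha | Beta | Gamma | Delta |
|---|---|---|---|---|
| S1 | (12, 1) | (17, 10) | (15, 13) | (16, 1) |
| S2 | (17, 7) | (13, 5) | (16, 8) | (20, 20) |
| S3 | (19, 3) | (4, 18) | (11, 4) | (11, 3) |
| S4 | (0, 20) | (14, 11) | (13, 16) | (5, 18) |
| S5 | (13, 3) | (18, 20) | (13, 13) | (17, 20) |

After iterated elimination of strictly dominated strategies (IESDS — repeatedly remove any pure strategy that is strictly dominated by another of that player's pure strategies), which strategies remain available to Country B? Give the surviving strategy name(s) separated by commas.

For Country A, S1 strictly dominates S4 on the remaining columns (Alpha: 12>0, Beta: 17>14, Gamma: 15>13, Delta: 16>5); eliminate S4.
Column Alpha is eliminated: Gamma beats it against every remaining row (S1: 13>1, S2: 8>7, S3: 4>3, S5: 13>3).
Country A's strategy S3 is strictly dominated by S1 (Beta: 17>4, Gamma: 15>11, Delta: 16>11) and is removed.
Among the remaining strategies, none is strictly dominated by another pure strategy of the same player, so the elimination stops.
Surviving strategies — Country A: {S1, S2, S5}; Country B: {Beta, Gamma, Delta}.

Beta, Gamma, Delta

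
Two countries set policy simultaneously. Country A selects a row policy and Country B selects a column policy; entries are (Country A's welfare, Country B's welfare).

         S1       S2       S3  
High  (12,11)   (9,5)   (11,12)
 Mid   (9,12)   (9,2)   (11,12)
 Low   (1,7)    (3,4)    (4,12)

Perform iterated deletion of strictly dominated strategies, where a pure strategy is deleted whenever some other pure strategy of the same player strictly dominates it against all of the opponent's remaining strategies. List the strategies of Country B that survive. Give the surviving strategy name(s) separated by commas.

For Country A, High strictly dominates Low on the remaining columns (S1: 12>1, S2: 9>3, S3: 11>4); eliminate Low.
For Country B, S1 strictly dominates S2 on the remaining rows (High: 11>5, Mid: 12>2); eliminate S2.
Among the remaining strategies, none is strictly dominated by another pure strategy of the same player, so the elimination stops.
Surviving strategies — Country A: {High, Mid}; Country B: {S1, S3}.

S1, S3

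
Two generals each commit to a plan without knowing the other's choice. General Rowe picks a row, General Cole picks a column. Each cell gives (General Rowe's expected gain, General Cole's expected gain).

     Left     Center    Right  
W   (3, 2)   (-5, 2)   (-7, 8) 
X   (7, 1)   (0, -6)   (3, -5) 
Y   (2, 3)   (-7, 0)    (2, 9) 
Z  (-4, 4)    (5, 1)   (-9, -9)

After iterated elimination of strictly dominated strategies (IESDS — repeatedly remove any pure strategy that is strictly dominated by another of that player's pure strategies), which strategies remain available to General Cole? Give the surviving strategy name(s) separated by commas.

Left

For General Rowe, X strictly dominates W on the remaining columns (Left: 7>3, Center: 0>-5, Right: 3>-7); eliminate W.
Row Y is eliminated: X beats it against every remaining column (Left: 7>2, Center: 0>-7, Right: 3>2).
Column Center is eliminated: Left beats it against every remaining row (X: 1>-6, Z: 4>1).
General Rowe's strategy Z is strictly dominated by X (Left: 7>-4, Right: 3>-9) and is removed.
For General Cole, Left strictly dominates Right on the remaining rows (X: 1>-5); eliminate Right.
Among the remaining strategies, none is strictly dominated by another pure strategy of the same player, so the elimination stops.
Surviving strategies — General Rowe: {X}; General Cole: {Left}.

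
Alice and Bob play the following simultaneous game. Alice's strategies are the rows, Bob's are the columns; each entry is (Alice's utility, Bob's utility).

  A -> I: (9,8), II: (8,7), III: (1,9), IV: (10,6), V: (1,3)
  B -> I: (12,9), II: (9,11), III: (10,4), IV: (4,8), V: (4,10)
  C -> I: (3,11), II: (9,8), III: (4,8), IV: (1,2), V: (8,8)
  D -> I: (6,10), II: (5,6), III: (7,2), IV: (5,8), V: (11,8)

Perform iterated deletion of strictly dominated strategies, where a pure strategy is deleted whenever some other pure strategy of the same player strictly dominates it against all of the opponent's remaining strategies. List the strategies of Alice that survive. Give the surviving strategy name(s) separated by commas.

Bob's strategy IV is strictly dominated by I (A: 8>6, B: 9>8, C: 11>2, D: 10>8) and is removed.
Row A is eliminated: B beats it against every remaining column (I: 12>9, II: 9>8, III: 10>1, V: 4>1).
Bob's strategy III is strictly dominated by I (B: 9>4, C: 11>8, D: 10>2) and is removed.
Among the remaining strategies, none is strictly dominated by another pure strategy of the same player, so the elimination stops.
Surviving strategies — Alice: {B, C, D}; Bob: {I, II, V}.

B, C, D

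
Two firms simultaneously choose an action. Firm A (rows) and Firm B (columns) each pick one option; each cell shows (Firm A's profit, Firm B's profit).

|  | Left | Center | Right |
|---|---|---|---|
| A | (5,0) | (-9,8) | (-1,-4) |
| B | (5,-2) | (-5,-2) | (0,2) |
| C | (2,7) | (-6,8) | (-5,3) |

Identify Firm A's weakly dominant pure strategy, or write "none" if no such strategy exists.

B

B vs A: Left: 5=5, Center: -5>-9, Right: 0>-1.
B vs C: Left: 5>2, Center: -5>-6, Right: 0>-5.
B is at least as good as every other strategy against every opponent action, so it is weakly dominant.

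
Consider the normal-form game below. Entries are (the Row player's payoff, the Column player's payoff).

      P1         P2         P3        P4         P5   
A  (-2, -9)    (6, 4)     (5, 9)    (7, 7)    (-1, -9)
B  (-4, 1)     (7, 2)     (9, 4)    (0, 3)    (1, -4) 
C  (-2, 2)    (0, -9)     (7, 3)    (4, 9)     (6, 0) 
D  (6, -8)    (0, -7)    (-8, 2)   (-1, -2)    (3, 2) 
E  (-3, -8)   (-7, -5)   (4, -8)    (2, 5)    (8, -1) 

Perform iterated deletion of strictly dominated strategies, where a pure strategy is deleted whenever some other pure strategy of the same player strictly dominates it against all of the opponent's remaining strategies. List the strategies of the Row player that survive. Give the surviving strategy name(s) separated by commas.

The Column player's strategy P1 is strictly dominated by P4 (A: 7>-9, B: 3>1, C: 9>2, D: -2>-8, E: 5>-8) and is removed.
Column P2 is eliminated: P4 beats it against every remaining row (A: 7>4, B: 3>2, C: 9>-9, D: -2>-7, E: 5>-5).
The Row player's strategy D is strictly dominated by C (P3: 7>-8, P4: 4>-1, P5: 6>3) and is removed.
For the Column player, P4 strictly dominates P5 on the remaining rows (A: 7>-9, B: 3>-4, C: 9>0, E: 5>-1); eliminate P5.
The Row player's strategy E is strictly dominated by A (P3: 5>4, P4: 7>2) and is removed.
Among the remaining strategies, none is strictly dominated by another pure strategy of the same player, so the elimination stops.
Surviving strategies — the Row player: {A, B, C}; the Column player: {P3, P4}.

A, B, C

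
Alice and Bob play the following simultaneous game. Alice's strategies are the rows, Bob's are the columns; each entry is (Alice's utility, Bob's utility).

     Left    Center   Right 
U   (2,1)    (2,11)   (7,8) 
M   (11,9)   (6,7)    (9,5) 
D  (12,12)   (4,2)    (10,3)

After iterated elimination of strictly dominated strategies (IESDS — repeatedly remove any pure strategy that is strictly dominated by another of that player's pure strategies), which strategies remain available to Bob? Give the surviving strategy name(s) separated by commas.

Row U is eliminated: M beats it against every remaining column (Left: 11>2, Center: 6>2, Right: 9>7).
Bob's strategy Center is strictly dominated by Left (M: 9>7, D: 12>2) and is removed.
Alice's strategy M is strictly dominated by D (Left: 12>11, Right: 10>9) and is removed.
Column Right is eliminated: Left beats it against every remaining row (D: 12>3).
Among the remaining strategies, none is strictly dominated by another pure strategy of the same player, so the elimination stops.
Surviving strategies — Alice: {D}; Bob: {Left}.

Left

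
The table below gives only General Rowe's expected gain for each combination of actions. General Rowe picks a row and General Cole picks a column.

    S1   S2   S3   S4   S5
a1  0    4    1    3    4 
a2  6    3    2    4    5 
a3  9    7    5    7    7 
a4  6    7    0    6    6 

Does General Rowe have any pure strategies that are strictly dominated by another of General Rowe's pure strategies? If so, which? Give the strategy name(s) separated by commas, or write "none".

a1 is strictly dominated by a3 (S1: 9>0, S2: 7>4, S3: 5>1, S4: 7>3, S5: 7>4).
a3 strictly dominates a2 — S1: 9>6, S2: 7>3, S3: 5>2, S4: 7>4, S5: 7>5.
Nothing dominates a3: a1 at S1 (9>0); a2 at S1 (9>6); a4 at S1 (9>6).
a4: no other strategy beats it everywhere (a1 at S1 (6>0); a2 at S1 (6=6); a3 at S2 (7=7)).

a1, a2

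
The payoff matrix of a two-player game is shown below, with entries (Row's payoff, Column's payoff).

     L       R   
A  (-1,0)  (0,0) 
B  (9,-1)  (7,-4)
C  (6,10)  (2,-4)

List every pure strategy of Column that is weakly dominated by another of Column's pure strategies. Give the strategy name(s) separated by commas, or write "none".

R

L: no other strategy beats it everywhere (R at B (-1>-4)).
L weakly dominates R — A: 0=0, B: -1>-4, C: 10>-4.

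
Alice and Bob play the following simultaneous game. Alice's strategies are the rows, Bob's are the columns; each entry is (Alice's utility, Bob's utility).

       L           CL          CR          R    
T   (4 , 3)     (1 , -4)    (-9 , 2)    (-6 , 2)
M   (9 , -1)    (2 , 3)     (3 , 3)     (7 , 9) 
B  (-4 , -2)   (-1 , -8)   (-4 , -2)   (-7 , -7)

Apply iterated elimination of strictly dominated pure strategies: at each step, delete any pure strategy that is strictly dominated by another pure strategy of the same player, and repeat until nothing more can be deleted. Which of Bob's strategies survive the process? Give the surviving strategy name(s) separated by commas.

Alice's strategy T is strictly dominated by M (L: 9>4, CL: 2>1, CR: 3>-9, R: 7>-6) and is removed.
Row B is eliminated: M beats it against every remaining column (L: 9>-4, CL: 2>-1, CR: 3>-4, R: 7>-7).
For Bob, CL strictly dominates L on the remaining rows (M: 3>-1); eliminate L.
Bob's strategy CL is strictly dominated by R (M: 9>3) and is removed.
Column CR is eliminated: R beats it against every remaining row (M: 9>3).
Among the remaining strategies, none is strictly dominated by another pure strategy of the same player, so the elimination stops.
Surviving strategies — Alice: {M}; Bob: {R}.

R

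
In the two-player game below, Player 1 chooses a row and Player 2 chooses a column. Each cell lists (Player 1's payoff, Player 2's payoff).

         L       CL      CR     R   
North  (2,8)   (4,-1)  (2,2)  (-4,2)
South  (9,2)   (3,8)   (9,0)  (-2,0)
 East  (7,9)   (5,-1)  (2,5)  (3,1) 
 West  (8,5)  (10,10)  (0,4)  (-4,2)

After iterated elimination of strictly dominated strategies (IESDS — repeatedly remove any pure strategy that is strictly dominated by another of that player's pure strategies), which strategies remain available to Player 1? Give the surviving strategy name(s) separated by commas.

West

Column CR is eliminated: L beats it against every remaining row (North: 8>2, South: 2>0, East: 9>5, West: 5>4).
For Player 1, East strictly dominates North on the remaining columns (L: 7>2, CL: 5>4, R: 3>-4); eliminate North.
Player 2's strategy R is strictly dominated by L (South: 2>0, East: 9>1, West: 5>2) and is removed.
Player 1's strategy East is strictly dominated by West (L: 8>7, CL: 10>5) and is removed.
Player 2's strategy L is strictly dominated by CL (South: 8>2, West: 10>5) and is removed.
Row South is eliminated: West beats it against every remaining column (CL: 10>3).
Among the remaining strategies, none is strictly dominated by another pure strategy of the same player, so the elimination stops.
Surviving strategies — Player 1: {West}; Player 2: {CL}.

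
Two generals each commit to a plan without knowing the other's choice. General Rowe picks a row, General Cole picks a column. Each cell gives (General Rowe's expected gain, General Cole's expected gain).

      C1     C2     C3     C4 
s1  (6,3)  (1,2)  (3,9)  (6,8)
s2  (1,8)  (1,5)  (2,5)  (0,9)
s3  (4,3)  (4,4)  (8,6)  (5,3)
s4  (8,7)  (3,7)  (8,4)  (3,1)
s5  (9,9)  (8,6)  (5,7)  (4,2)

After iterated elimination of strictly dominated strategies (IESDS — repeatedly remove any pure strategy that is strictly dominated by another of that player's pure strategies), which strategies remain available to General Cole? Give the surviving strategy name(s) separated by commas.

General Rowe's strategy s2 is strictly dominated by s3 (C1: 4>1, C2: 4>1, C3: 8>2, C4: 5>0) and is removed.
For General Cole, C3 strictly dominates C4 on the remaining rows (s1: 9>8, s3: 6>3, s4: 4>1, s5: 7>2); eliminate C4.
For General Rowe, s4 strictly dominates s1 on the remaining columns (C1: 8>6, C2: 3>1, C3: 8>3); eliminate s1.
Among the remaining strategies, none is strictly dominated by another pure strategy of the same player, so the elimination stops.
Surviving strategies — General Rowe: {s3, s4, s5}; General Cole: {C1, C2, C3}.

C1, C2, C3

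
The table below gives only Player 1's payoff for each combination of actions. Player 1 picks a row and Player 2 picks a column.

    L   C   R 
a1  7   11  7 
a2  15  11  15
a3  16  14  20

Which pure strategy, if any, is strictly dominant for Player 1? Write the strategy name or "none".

a3 vs a1: L: 16>7, C: 14>11, R: 20>7.
a3 vs a2: L: 16>15, C: 14>11, R: 20>15.
a3 strictly beats every other strategy against every opponent action, so it is strictly dominant.

a3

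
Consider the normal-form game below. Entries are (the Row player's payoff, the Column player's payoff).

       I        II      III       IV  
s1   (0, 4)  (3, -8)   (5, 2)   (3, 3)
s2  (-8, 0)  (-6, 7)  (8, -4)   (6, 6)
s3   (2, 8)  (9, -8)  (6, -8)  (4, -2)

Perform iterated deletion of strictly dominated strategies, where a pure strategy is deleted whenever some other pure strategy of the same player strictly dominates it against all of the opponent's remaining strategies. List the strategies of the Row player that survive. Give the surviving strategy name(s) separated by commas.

s2, s3

The Row player's strategy s1 is strictly dominated by s3 (I: 2>0, II: 9>3, III: 6>5, IV: 4>3) and is removed.
The Column player's strategy III is strictly dominated by I (s2: 0>-4, s3: 8>-8) and is removed.
Among the remaining strategies, none is strictly dominated by another pure strategy of the same player, so the elimination stops.
Surviving strategies — the Row player: {s2, s3}; the Column player: {I, II, IV}.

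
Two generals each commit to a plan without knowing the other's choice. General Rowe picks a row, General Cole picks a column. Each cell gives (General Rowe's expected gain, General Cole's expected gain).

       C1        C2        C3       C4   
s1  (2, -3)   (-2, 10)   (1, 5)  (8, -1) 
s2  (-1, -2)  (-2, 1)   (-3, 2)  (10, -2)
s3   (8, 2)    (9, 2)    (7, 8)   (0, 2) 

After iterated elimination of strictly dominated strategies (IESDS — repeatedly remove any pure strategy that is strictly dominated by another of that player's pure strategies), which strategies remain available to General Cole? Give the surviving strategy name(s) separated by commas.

For General Cole, C3 strictly dominates C1 on the remaining rows (s1: 5>-3, s2: 2>-2, s3: 8>2); eliminate C1.
Column C4 is eliminated: C3 beats it against every remaining row (s1: 5>-1, s2: 2>-2, s3: 8>2).
Row s1 is eliminated: s3 beats it against every remaining column (C2: 9>-2, C3: 7>1).
For General Rowe, s3 strictly dominates s2 on the remaining columns (C2: 9>-2, C3: 7>-3); eliminate s2.
General Cole's strategy C2 is strictly dominated by C3 (s3: 8>2) and is removed.
Among the remaining strategies, none is strictly dominated by another pure strategy of the same player, so the elimination stops.
Surviving strategies — General Rowe: {s3}; General Cole: {C3}.

C3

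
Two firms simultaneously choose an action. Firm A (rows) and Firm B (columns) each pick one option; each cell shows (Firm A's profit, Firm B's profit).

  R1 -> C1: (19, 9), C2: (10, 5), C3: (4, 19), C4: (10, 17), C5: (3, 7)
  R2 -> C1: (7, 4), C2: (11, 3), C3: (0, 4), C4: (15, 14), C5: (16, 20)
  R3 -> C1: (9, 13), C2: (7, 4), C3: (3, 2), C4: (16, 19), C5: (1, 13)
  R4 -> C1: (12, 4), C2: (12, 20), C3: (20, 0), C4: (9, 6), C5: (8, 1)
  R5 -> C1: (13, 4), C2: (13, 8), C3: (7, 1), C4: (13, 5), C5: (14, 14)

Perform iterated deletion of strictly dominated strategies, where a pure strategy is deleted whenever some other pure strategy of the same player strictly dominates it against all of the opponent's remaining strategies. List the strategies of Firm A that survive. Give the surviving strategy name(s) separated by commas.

R2, R3

For Firm B, C4 strictly dominates C1 on the remaining rows (R1: 17>9, R2: 14>4, R3: 19>13, R4: 6>4, R5: 5>4); eliminate C1.
Firm A's strategy R1 is strictly dominated by R5 (C2: 13>10, C3: 7>4, C4: 13>10, C5: 14>3) and is removed.
Column C3 is eliminated: C4 beats it against every remaining row (R2: 14>4, R3: 19>2, R4: 6>0, R5: 5>1).
For Firm A, R5 strictly dominates R4 on the remaining columns (C2: 13>12, C4: 13>9, C5: 14>8); eliminate R4.
For Firm B, C5 strictly dominates C2 on the remaining rows (R2: 20>3, R3: 13>4, R5: 14>8); eliminate C2.
For Firm A, R2 strictly dominates R5 on the remaining columns (C4: 15>13, C5: 16>14); eliminate R5.
Among the remaining strategies, none is strictly dominated by another pure strategy of the same player, so the elimination stops.
Surviving strategies — Firm A: {R2, R3}; Firm B: {C4, C5}.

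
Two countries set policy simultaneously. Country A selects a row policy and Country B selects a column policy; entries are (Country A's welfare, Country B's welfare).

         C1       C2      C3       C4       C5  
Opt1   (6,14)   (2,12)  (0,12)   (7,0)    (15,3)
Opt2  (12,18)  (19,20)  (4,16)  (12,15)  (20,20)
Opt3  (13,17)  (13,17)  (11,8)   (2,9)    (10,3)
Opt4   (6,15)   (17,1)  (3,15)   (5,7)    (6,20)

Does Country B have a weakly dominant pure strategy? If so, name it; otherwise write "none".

C1 fails to dominate C2 at Opt2 (18<20).
C2 fails to dominate C1 at Opt1 (12<14).
C3 fails to dominate C1 at Opt1 (12<14).
C4 fails to dominate C1 at Opt1 (0<14).
C5 fails to dominate C1 at Opt1 (3<14).
No single strategy dominates all the others.

none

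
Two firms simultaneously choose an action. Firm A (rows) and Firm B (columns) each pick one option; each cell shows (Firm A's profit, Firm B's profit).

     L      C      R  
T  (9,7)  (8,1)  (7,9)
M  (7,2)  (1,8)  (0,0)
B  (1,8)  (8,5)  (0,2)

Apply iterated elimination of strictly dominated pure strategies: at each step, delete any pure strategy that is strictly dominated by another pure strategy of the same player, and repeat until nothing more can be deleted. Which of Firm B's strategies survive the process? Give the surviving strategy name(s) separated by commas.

Row M is eliminated: T beats it against every remaining column (L: 9>7, C: 8>1, R: 7>0).
Firm B's strategy C is strictly dominated by L (T: 7>1, B: 8>5) and is removed.
For Firm A, T strictly dominates B on the remaining columns (L: 9>1, R: 7>0); eliminate B.
For Firm B, R strictly dominates L on the remaining rows (T: 9>7); eliminate L.
Among the remaining strategies, none is strictly dominated by another pure strategy of the same player, so the elimination stops.
Surviving strategies — Firm A: {T}; Firm B: {R}.

R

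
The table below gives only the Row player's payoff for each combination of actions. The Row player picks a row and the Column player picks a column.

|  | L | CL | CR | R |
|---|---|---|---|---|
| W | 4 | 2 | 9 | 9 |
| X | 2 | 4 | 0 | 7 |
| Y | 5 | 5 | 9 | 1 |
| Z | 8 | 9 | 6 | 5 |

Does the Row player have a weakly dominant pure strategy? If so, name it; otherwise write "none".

none

W fails to dominate X at CL (2<4).
X fails to dominate W at L (2<4).
Y fails to dominate W at R (1<9).
Z fails to dominate W at CR (6<9).
No single strategy dominates all the others.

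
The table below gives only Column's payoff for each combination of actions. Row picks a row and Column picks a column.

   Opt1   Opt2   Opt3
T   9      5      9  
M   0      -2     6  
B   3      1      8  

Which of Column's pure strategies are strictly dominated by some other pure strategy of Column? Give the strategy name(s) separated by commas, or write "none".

Opt2

Opt1: no other strategy beats it everywhere (Opt2 at T (9>5); Opt3 at T (9=9)).
Opt2 is strictly dominated by Opt1 (T: 9>5, M: 0>-2, B: 3>1).
Opt3 is not dominated — it holds its own against Opt1 at T (9=9); Opt2 at T (9>5).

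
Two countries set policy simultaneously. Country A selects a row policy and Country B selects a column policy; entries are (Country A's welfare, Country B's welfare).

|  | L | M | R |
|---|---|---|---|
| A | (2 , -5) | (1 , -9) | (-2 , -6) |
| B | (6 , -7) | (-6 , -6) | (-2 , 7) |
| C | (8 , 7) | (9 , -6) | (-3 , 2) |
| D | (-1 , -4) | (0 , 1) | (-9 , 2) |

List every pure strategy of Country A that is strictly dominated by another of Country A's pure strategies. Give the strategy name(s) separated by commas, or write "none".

A is not dominated — it holds its own against B at M (1>-6); C at R (-2>-3); D at L (2>-1).
Nothing dominates B: A at L (6>2); C at R (-2>-3); D at L (6>-1).
Nothing dominates C: A at L (8>2); B at L (8>6); D at L (8>-1).
D is strictly dominated by A (L: 2>-1, M: 1>0, R: -2>-9).

D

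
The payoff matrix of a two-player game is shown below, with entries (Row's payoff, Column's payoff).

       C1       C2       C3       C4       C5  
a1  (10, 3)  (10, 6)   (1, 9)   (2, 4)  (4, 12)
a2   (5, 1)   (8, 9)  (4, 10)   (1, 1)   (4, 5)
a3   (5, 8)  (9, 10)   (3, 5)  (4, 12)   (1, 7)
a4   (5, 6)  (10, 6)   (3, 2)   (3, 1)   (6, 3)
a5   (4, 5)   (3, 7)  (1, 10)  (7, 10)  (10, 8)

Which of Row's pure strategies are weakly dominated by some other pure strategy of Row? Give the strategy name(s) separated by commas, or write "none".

a1 is not dominated — it holds its own against a2 at C1 (10>5); a3 at C1 (10>5); a4 at C1 (10>5); a5 at C1 (10>4).
Nothing dominates a2: a1 at C3 (4>1); a3 at C3 (4>3); a4 at C3 (4>3); a5 at C1 (5>4).
Nothing dominates a3: a1 at C3 (3>1); a2 at C2 (9>8); a4 at C4 (4>3); a5 at C1 (5>4).
a4: no other strategy beats it everywhere (a1 at C3 (3>1); a2 at C2 (10>8); a3 at C2 (10>9); a5 at C1 (5>4)).
a5: no other strategy beats it everywhere (a1 at C4 (7>2); a2 at C4 (7>1); a3 at C4 (7>4); a4 at C4 (7>3)).

none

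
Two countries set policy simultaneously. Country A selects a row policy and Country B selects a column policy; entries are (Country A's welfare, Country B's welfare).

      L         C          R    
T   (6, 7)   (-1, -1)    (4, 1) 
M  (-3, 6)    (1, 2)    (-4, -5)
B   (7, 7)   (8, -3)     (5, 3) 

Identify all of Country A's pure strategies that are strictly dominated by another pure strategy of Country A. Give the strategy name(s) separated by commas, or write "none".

T is strictly dominated by B (L: 7>6, C: 8>-1, R: 5>4).
M: dominated, since B does at least as well everywhere (L: 7>-3, C: 8>1, R: 5>-4).
B is not dominated — it holds its own against T at L (7>6); M at L (7>-3).

T, M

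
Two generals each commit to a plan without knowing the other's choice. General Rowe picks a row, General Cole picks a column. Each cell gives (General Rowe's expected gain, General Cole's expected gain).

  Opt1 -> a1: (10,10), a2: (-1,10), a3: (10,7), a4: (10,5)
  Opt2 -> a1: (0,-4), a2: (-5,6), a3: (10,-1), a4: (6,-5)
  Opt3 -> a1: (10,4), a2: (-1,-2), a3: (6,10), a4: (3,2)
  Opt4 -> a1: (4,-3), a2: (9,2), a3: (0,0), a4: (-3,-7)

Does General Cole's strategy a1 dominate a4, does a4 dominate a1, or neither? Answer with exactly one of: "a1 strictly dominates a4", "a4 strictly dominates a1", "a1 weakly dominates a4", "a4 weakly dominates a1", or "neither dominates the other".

a1's payoffs vs a4's, by General Rowe's action — Opt1: 10>5, Opt2: -4>-5, Opt3: 4>2, Opt4: -3>-7.
a1 gives a strictly higher payoff against each opponent action, so a1 strictly dominates a4.

a1 strictly dominates a4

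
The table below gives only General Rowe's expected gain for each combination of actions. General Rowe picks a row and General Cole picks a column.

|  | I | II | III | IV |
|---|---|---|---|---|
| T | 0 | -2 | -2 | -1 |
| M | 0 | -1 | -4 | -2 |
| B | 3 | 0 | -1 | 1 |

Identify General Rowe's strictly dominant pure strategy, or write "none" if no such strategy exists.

B

B vs T: I: 3>0, II: 0>-2, III: -1>-2, IV: 1>-1.
B vs M: I: 3>0, II: 0>-1, III: -1>-4, IV: 1>-2.
B strictly beats every other strategy against every opponent action, so it is strictly dominant.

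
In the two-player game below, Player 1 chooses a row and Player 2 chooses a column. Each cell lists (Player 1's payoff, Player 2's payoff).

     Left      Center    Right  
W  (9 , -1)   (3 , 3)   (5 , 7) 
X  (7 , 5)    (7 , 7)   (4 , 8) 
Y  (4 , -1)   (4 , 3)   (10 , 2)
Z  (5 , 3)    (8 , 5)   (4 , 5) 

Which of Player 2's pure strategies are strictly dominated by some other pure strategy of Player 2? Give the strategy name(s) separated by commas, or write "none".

Left: dominated, since Center does at least as well everywhere (W: 3>-1, X: 7>5, Y: 3>-1, Z: 5>3).
Center is not dominated — it holds its own against Left at W (3>-1); Right at Y (3>2).
Nothing dominates Right: Left at W (7>-1); Center at W (7>3).

Left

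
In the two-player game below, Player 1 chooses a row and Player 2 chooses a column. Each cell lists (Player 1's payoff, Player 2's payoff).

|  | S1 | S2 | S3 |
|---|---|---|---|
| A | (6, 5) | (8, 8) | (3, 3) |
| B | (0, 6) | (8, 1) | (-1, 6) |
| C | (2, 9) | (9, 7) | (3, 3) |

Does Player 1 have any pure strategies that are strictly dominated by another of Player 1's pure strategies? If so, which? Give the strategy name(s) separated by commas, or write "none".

B

A: no other strategy beats it everywhere (B at S1 (6>0); C at S1 (6>2)).
C strictly dominates B — S1: 2>0, S2: 9>8, S3: 3>-1.
C is not dominated — it holds its own against A at S2 (9>8); B at S1 (2>0).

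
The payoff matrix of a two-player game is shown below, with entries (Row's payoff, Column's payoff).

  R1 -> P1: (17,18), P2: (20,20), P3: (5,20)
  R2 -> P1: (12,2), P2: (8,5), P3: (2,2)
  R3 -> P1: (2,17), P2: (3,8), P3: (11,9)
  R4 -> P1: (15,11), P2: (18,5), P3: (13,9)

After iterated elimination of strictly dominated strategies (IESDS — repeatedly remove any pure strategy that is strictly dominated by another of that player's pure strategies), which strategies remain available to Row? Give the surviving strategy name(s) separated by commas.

R1, R4

Row's strategy R2 is strictly dominated by R1 (P1: 17>12, P2: 20>8, P3: 5>2) and is removed.
For Row, R4 strictly dominates R3 on the remaining columns (P1: 15>2, P2: 18>3, P3: 13>11); eliminate R3.
Among the remaining strategies, none is strictly dominated by another pure strategy of the same player, so the elimination stops.
Surviving strategies — Row: {R1, R4}; Column: {P1, P2, P3}.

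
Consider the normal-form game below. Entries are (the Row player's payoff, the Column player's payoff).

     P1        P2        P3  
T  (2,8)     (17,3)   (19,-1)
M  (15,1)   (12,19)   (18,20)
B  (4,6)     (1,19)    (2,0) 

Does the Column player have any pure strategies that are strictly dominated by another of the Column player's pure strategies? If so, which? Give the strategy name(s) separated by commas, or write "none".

P1 is not dominated — it holds its own against P2 at T (8>3); P3 at T (8>-1).
P2 is not dominated — it holds its own against P1 at M (19>1); P3 at T (3>-1).
Nothing dominates P3: P1 at M (20>1); P2 at M (20>19).

none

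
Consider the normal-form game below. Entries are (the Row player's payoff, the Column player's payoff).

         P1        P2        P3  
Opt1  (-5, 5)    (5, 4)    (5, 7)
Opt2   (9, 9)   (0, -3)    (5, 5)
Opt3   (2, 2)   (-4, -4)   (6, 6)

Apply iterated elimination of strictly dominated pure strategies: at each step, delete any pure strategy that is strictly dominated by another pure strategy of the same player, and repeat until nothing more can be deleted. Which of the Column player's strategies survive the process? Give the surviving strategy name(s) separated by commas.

P1, P3

Column P2 is eliminated: P1 beats it against every remaining row (Opt1: 5>4, Opt2: 9>-3, Opt3: 2>-4).
For the Row player, Opt3 strictly dominates Opt1 on the remaining columns (P1: 2>-5, P3: 6>5); eliminate Opt1.
Among the remaining strategies, none is strictly dominated by another pure strategy of the same player, so the elimination stops.
Surviving strategies — the Row player: {Opt2, Opt3}; the Column player: {P1, P3}.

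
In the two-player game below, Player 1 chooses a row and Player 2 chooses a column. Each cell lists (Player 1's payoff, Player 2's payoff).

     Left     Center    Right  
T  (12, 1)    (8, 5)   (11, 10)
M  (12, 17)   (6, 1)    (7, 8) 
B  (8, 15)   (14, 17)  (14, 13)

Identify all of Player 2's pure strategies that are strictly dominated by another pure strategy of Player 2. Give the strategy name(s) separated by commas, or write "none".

none

Left is not dominated — it holds its own against Center at M (17>1); Right at M (17>8).
Center is not dominated — it holds its own against Left at T (5>1); Right at B (17>13).
Right: no other strategy beats it everywhere (Left at T (10>1); Center at T (10>5)).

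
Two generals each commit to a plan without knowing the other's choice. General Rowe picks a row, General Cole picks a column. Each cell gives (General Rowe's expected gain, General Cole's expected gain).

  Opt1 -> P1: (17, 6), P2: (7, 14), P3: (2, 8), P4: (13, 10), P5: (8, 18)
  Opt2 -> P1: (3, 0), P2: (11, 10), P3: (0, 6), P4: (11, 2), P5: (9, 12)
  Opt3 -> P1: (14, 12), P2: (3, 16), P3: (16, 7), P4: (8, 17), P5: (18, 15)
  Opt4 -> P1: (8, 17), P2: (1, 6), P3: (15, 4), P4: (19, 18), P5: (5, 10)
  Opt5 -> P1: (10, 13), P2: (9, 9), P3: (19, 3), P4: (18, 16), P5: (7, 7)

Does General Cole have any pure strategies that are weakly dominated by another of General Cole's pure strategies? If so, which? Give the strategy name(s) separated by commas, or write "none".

P4 weakly dominates P1 — Opt1: 10>6, Opt2: 2>0, Opt3: 17>12, Opt4: 18>17, Opt5: 16>13.
Nothing dominates P2: P1 at Opt1 (14>6); P3 at Opt1 (14>8); P4 at Opt1 (14>10); P5 at Opt3 (16>15).
P2 weakly dominates P3 — Opt1: 14>8, Opt2: 10>6, Opt3: 16>7, Opt4: 6>4, Opt5: 9>3.
P4 is not dominated — it holds its own against P1 at Opt1 (10>6); P2 at Opt3 (17>16); P3 at Opt1 (10>8); P5 at Opt3 (17>15).
P5 is not dominated — it holds its own against P1 at Opt1 (18>6); P2 at Opt1 (18>14); P3 at Opt1 (18>8); P4 at Opt1 (18>10).

P1, P3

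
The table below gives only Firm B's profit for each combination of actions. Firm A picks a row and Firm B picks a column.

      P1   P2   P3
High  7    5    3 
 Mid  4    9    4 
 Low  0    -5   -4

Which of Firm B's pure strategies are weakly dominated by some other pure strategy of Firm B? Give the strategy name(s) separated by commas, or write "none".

P1: no other strategy beats it everywhere (P2 at High (7>5); P3 at High (7>3)).
P2: no other strategy beats it everywhere (P1 at Mid (9>4); P3 at High (5>3)).
P3 is weakly dominated by P1 (High: 7>3, Mid: 4=4, Low: 0>-4).

P3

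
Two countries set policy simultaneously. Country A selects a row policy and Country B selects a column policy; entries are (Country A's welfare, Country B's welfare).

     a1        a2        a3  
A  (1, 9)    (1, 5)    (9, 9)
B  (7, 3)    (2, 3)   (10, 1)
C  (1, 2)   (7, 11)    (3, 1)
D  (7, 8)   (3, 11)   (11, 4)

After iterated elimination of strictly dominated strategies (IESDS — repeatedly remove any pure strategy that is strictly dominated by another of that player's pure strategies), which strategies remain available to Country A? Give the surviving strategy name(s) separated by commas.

For Country A, B strictly dominates A on the remaining columns (a1: 7>1, a2: 2>1, a3: 10>9); eliminate A.
Column a3 is eliminated: a1 beats it against every remaining row (B: 3>1, C: 2>1, D: 8>4).
Among the remaining strategies, none is strictly dominated by another pure strategy of the same player, so the elimination stops.
Surviving strategies — Country A: {B, C, D}; Country B: {a1, a2}.

B, C, D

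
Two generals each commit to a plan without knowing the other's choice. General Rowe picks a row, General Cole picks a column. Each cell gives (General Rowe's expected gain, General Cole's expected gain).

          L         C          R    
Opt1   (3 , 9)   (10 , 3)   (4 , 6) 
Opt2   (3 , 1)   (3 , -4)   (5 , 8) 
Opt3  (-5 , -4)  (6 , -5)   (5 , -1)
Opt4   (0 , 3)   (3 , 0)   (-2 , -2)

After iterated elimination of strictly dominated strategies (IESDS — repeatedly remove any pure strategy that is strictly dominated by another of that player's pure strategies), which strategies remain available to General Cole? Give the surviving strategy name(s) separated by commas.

For General Rowe, Opt1 strictly dominates Opt4 on the remaining columns (L: 3>0, C: 10>3, R: 4>-2); eliminate Opt4.
For General Cole, L strictly dominates C on the remaining rows (Opt1: 9>3, Opt2: 1>-4, Opt3: -4>-5); eliminate C.
Among the remaining strategies, none is strictly dominated by another pure strategy of the same player, so the elimination stops.
Surviving strategies — General Rowe: {Opt1, Opt2, Opt3}; General Cole: {L, R}.

L, R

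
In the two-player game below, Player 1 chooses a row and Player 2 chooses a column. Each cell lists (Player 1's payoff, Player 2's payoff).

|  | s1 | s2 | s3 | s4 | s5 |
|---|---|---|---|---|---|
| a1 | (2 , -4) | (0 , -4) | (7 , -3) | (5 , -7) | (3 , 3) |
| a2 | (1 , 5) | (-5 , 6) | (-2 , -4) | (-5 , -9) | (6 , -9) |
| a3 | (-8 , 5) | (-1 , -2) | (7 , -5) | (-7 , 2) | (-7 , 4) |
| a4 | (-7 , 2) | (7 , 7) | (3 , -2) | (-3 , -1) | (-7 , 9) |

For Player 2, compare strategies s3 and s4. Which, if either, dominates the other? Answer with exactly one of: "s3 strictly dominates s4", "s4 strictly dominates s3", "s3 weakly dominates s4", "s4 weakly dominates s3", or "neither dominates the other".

s3's payoffs vs s4's, by Player 1's action — a1: -3>-7, a2: -4>-9, a3: -5<2, a4: -2<-1.
s3 does better at a1, a2 but worse at a3, a4; neither strategy dominates the other.

neither dominates the other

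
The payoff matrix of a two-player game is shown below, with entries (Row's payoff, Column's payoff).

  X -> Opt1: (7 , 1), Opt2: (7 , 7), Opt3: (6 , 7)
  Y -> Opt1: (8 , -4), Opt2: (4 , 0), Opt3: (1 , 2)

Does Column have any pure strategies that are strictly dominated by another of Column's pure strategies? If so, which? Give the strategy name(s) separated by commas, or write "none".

Opt1 is strictly dominated by Opt2 (X: 7>1, Y: 0>-4).
Opt2: no other strategy beats it everywhere (Opt1 at X (7>1); Opt3 at X (7=7)).
Opt3: no other strategy beats it everywhere (Opt1 at X (7>1); Opt2 at X (7=7)).

Opt1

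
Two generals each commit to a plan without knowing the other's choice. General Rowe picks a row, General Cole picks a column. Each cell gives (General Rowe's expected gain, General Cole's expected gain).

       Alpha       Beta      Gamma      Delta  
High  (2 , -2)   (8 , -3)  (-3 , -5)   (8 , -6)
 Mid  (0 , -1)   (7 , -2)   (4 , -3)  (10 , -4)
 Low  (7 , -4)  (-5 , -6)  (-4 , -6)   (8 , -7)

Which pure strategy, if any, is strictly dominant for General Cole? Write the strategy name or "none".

Alpha

Alpha vs Beta: High: -2>-3, Mid: -1>-2, Low: -4>-6.
Alpha vs Gamma: High: -2>-5, Mid: -1>-3, Low: -4>-6.
Alpha vs Delta: High: -2>-6, Mid: -1>-4, Low: -4>-7.
Alpha strictly beats every other strategy against every opponent action, so it is strictly dominant.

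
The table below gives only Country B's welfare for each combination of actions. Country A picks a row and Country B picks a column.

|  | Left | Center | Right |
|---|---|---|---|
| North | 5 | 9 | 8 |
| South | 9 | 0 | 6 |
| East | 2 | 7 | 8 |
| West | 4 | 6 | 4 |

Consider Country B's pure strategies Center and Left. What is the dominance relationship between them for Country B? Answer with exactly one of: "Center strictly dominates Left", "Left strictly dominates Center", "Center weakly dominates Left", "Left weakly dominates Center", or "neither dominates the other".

Compare Center to Left across every action of Country A: North: 9>5, South: 0<9, East: 7>2, West: 6>4.
Center does better at North, East, West but worse at South; neither strategy dominates the other.

neither dominates the other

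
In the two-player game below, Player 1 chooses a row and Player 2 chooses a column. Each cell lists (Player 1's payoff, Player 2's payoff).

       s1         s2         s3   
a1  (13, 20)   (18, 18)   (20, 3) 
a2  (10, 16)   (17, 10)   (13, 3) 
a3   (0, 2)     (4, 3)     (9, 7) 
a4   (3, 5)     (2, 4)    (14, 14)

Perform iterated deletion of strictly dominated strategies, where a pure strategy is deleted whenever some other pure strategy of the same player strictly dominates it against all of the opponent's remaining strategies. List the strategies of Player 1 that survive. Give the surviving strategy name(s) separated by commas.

Row a2 is eliminated: a1 beats it against every remaining column (s1: 13>10, s2: 18>17, s3: 20>13).
Row a3 is eliminated: a1 beats it against every remaining column (s1: 13>0, s2: 18>4, s3: 20>9).
For Player 1, a1 strictly dominates a4 on the remaining columns (s1: 13>3, s2: 18>2, s3: 20>14); eliminate a4.
Player 2's strategy s2 is strictly dominated by s1 (a1: 20>18) and is removed.
Column s3 is eliminated: s1 beats it against every remaining row (a1: 20>3).
Among the remaining strategies, none is strictly dominated by another pure strategy of the same player, so the elimination stops.
Surviving strategies — Player 1: {a1}; Player 2: {s1}.

a1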